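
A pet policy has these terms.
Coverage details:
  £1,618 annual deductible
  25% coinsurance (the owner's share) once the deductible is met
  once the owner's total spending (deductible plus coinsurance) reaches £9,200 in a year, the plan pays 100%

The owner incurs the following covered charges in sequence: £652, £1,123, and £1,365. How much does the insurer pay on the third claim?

£1,023.75

Bill 1, £652: fully absorbed by the deductible. Cost to owner: £652. OOP to date £652. Insurer: £652 − £652 = £0.
Bill 2, £1,123: deductible takes £966, £157 remains; 25% of £157 = £39.25. Cost to owner: £1,005.25. OOP to date £1,657.25. Insurer: £1,123 − £1,005.25 = £117.75.
Bill 3, £1,365: 25% coinsurance on £1,365 = £341.25. Cost to owner: £341.25. OOP to date £1,998.50. Plan pays £1,365 − £341.25 = £1,023.75.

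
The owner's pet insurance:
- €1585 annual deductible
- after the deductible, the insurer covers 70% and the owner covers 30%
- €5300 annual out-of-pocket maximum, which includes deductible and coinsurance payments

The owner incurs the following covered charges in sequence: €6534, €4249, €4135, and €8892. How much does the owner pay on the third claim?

Claim 1 — €6534: €1585 finishes the deductible; €4949 goes to coinsurance; 30% of €4949 = €1484.70. Owner pays €3069.70; OOP now €3069.70.
Claim 2 — €4249: 30% coinsurance on €4249 = €1274.70. Cost to owner: €1274.70. OOP to date €4344.40.
Claim 3 — €4135: 30% coinsurance on €4135 = €1240.50. OOP would hit €5584.90 > €5300, so the cap limits the owner to €5300 − €4344.40 = €955.60.

€955.60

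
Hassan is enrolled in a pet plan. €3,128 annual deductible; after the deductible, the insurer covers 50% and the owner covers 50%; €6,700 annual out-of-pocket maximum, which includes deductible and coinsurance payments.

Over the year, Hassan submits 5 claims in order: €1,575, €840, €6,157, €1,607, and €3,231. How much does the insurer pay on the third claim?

Bill 1, €1,575: entire amount goes to the deductible. Owner owes €1,575 (running OOP €1,575). Plan pays €1,575 − €1,575 = €0.
Bill 2, €840: entire amount goes to the deductible. Owner pays €840; OOP now €2,415. Insurer: €840 − €840 = €0.
Bill 3, €6,157: €713 to deductible, leaving €5,444; owner's 50% is €2,722. Owner pays €3,435; OOP now €5,850. Plan pays €6,157 − €3,435 = €2,722.

€2,722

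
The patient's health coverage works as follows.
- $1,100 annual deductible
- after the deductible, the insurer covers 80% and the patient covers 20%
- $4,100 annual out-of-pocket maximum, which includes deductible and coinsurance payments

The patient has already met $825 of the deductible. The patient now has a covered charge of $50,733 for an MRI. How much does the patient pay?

Remaining deductible: $1,100 − $825 = $275.
That leaves $50,733 − $275 = $50,458 for coinsurance.
Patient's 20% share of $50,458 is $10,091.60.
So the patient owes $275 + $10,091.60 = $10,366.60 before any cap.
Adding $10,366.60 to the $825 already spent would give $11,191.60, which exceeds the $4,100 cap; the patient pays just $4,100 − $825 = $3,275.

$3,275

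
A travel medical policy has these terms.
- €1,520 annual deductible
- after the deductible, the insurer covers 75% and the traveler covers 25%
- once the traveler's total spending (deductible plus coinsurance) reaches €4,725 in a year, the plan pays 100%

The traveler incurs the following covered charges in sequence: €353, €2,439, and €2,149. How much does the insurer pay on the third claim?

Bill 1, €353: all of it applies to the deductible. Traveler owes €353 (running OOP €353). Insurer: €353 − €353 = €0.
Bill 2, €2,439: €1,167 finishes the deductible; €1,272 goes to coinsurance; coinsurance €1,272 × 25% = €318. Traveler owes €1,485 (running OOP €1,838). Insurer: €2,439 − €1,485 = €954.
Bill 3, €2,149: 25% coinsurance on €2,149 = €537.25. Traveler owes €537.25 (running OOP €2,375.25). Plan pays €2,149 − €537.25 = €1,611.75.

€1,611.75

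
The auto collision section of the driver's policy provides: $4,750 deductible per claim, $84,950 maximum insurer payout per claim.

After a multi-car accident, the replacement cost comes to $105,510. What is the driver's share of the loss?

Subtract the deductible: $105,510 − $4,750 = $100,760.
$100,760 exceeds the $84,950 limit, so the insurer pays the limit: $84,950.
Out of pocket: $105,510 − $84,950 = $20,560.

$20,560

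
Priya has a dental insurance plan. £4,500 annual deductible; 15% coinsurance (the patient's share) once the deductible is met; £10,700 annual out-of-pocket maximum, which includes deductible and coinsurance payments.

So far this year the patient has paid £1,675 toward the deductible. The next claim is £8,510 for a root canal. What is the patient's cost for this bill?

£3,677.75

Deductible still to meet: £4,500 − £1,675 = £2,825.
That leaves £8,510 − £2,825 = £5,685 for coinsurance.
15% of £5,685 = £852.75 falls to the patient.
So the patient owes £2,825 + £852.75 = £3,677.75 before any cap.
Cumulative spending £1,675 + £3,677.75 = £5,352.75 stays under the £10,700 maximum.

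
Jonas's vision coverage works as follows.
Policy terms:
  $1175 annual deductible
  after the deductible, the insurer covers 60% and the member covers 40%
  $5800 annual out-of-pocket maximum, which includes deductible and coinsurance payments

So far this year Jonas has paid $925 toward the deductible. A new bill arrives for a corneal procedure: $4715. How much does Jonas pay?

$2036

$925 of the $1175 deductible is already met, leaving $250.
The remaining $4465 (= $4715 − $250) moves to coinsurance.
40% of $4465 = $1786 falls to the member.
Member responsibility before any cap: $250 + $1786 = $2036.
Total out-of-pocket so far would be $925 + $2036 = $2961, below the $5800 cap — no reduction.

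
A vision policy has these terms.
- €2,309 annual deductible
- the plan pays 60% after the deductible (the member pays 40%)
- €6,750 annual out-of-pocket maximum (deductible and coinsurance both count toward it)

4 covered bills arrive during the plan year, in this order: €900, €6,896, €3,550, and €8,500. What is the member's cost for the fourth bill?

€826.20

Claim 1 (€900): entire amount goes to the deductible. Member pays €900; OOP now €900.
Claim 2 (€6,896): deductible takes €1,409, €5,487 remains; 40% of €5,487 = €2,194.80. Cost to member: €3,603.80. OOP to date €4,503.80.
Claim 3 (€3,550): deductible met; 40% of €3,550 = €1,420. Member pays €1,420; OOP now €5,923.80.
Claim 4 (€8,500): 40% coinsurance on €8,500 = €3,400. That would push OOP to €9,323.80, over the €6,750 cap, so member pays €6,750 − €5,923.80 = €826.20.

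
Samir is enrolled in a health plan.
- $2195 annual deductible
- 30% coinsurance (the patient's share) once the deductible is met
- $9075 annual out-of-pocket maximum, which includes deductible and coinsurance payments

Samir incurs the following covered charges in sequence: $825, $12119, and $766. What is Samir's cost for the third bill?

$229.80

Bill 1, $825: fully absorbed by the deductible. Patient pays $825; OOP now $825.
Bill 2, $12119: $1370 finishes the deductible; $10749 goes to coinsurance; coinsurance $10749 × 30% = $3224.70. Patient owes $4594.70 (running OOP $5419.70).
Bill 3, $766: deductible met; 30% of $766 = $229.80. Patient owes $229.80 (running OOP $5649.50).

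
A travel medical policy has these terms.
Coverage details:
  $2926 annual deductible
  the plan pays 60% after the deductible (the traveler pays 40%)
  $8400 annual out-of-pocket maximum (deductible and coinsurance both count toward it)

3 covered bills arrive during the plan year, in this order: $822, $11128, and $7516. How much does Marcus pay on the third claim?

Claim 1 — $822: all of it applies to the deductible. Cost to traveler: $822. OOP to date $822.
Claim 2 — $11128: $2104 finishes the deductible; $9024 goes to coinsurance; 40% of $9024 = $3609.60. Traveler owes $5713.60 (running OOP $6535.60).
Claim 3 — $7516: 40% coinsurance on $7516 = $3006.40. Adding that to $6535.60 gives $9542, past the $8400 cap; traveler pays only $8400 − $6535.60 = $1864.40.

$1864.40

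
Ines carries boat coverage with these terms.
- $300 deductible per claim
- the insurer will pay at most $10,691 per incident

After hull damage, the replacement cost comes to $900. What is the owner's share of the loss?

Subtract the deductible: $900 − $300 = $600.
$600 is within the $10,691 limit, so the insurer pays $600.
Out of pocket: $900 − $600 = $300.

$300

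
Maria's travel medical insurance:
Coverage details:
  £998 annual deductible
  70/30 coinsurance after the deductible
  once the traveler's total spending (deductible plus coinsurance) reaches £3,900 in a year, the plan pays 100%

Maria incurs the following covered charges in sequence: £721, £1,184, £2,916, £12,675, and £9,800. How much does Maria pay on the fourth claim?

£1,755.10

Bill 1, £721: all of it applies to the deductible. Traveler pays £721; OOP now £721.
Bill 2, £1,184: £277 to deductible, leaving £907; traveler's 30% is £272.10. Cost to traveler: £549.10. OOP to date £1,270.10.
Bill 3, £2,916: 30% coinsurance on £2,916 = £874.80. Traveler owes £874.80 (running OOP £2,144.90).
Bill 4, £12,675: deductible met; 30% of £12,675 = £3,802.50. Adding that to £2,144.90 gives £5,947.40, past the £3,900 cap; traveler pays only £3,900 − £2,144.90 = £1,755.10.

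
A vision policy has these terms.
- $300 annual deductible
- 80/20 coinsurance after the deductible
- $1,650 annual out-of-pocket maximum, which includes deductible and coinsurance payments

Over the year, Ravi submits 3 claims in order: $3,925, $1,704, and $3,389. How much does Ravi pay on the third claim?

Bill 1, $3,925: deductible takes $300, $3,625 remains; member's 20% is $725. Cost to member: $1,025. OOP to date $1,025.
Bill 2, $1,704: deductible already satisfied, so member's share is 20% × $1,704 = $340.80. Cost to member: $340.80. OOP to date $1,365.80.
Bill 3, $3,389: 20% coinsurance on $3,389 = $677.80. Adding that to $1,365.80 gives $2,043.60, past the $1,650 cap; member pays only $1,650 − $1,365.80 = $284.20.

$284.20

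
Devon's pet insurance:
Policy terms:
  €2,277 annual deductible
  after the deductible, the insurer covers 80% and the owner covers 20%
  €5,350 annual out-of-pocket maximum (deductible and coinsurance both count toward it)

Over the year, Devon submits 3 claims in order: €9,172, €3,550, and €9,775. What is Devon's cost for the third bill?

Claim 1 — €9,172: €2,277 finishes the deductible; €6,895 goes to coinsurance; 20% of €6,895 = €1,379. Owner owes €3,656 (running OOP €3,656).
Claim 2 — €3,550: 20% coinsurance on €3,550 = €710. Owner owes €710 (running OOP €4,366).
Claim 3 — €9,775: 20% coinsurance on €9,775 = €1,955. OOP would hit €6,321 > €5,350, so the cap limits the owner to €5,350 − €4,366 = €984.

€984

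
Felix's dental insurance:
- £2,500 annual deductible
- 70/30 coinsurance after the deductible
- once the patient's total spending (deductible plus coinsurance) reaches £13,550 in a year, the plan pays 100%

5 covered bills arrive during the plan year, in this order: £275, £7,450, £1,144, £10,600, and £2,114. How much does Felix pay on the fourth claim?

Claim 1 — £275: all of it applies to the deductible. Patient pays £275; OOP now £275.
Claim 2 — £7,450: deductible takes £2,225, £5,225 remains; coinsurance £5,225 × 30% = £1,567.50. Patient pays £3,792.50; OOP now £4,067.50.
Claim 3 — £1,144: deductible already satisfied, so patient's share is 30% × £1,144 = £343.20. Patient pays £343.20; OOP now £4,410.70.
Claim 4 — £10,600: deductible already satisfied, so patient's share is 30% × £10,600 = £3,180. Patient pays £3,180; OOP now £7,590.70.

£3,180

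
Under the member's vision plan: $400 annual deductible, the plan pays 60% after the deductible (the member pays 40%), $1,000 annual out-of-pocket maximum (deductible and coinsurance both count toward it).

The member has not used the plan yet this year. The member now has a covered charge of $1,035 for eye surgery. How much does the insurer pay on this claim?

Nothing has been paid toward the $400 deductible, so the first $400 of this charge is applied there.
That leaves $1,035 − $400 = $635 for coinsurance.
40% of $635 = $254 falls to the member.
Member responsibility before any cap: $400 + $254 = $654.
Cumulative spending $0 + $654 = $654 stays under the $1,000 maximum.
The insurer covers the remainder: $1,035 − $654 = $381.

$381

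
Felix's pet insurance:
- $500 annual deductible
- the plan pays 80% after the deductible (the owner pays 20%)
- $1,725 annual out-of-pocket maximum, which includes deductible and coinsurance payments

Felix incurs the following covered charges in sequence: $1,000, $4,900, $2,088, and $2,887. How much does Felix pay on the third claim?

Claim 1 ($1,000): $500 to deductible, leaving $500; 20% of $500 = $100. Owner owes $600 (running OOP $600).
Claim 2 ($4,900): 20% coinsurance on $4,900 = $980. Owner owes $980 (running OOP $1,580).
Claim 3 ($2,088): deductible met; 20% of $2,088 = $417.60. OOP would hit $1,997.60 > $1,725, so the cap limits the owner to $1,725 − $1,580 = $145.

$145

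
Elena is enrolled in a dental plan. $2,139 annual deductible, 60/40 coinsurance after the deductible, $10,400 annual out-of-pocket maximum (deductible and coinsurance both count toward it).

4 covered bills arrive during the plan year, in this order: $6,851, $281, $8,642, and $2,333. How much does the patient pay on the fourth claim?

Claim 1 ($6,851): $2,139 finishes the deductible; $4,712 goes to coinsurance; coinsurance $4,712 × 40% = $1,884.80. Patient owes $4,023.80 (running OOP $4,023.80).
Claim 2 ($281): 40% coinsurance on $281 = $112.40. Patient owes $112.40 (running OOP $4,136.20).
Claim 3 ($8,642): 40% coinsurance on $8,642 = $3,456.80. Patient pays $3,456.80; OOP now $7,593.
Claim 4 ($2,333): deductible met; 40% of $2,333 = $933.20. Patient pays $933.20; OOP now $8,526.20.

$933.20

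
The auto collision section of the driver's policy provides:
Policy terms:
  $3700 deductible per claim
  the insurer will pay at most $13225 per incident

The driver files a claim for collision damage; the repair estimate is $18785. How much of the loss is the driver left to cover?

Subtract the deductible: $18785 − $3700 = $15085.
Since $15085 > $13225, the payout is capped at $13225.
The driver bears the rest of the original loss: $18785 − $13225 = $5560.

$5560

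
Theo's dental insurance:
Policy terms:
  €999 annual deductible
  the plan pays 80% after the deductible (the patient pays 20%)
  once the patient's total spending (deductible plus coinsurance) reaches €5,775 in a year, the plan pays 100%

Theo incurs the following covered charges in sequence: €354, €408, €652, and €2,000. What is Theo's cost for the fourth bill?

Claim 1 (€354): all of it applies to the deductible. Patient owes €354 (running OOP €354).
Claim 2 (€408): entire amount goes to the deductible. Patient pays €408; OOP now €762.
Claim 3 (€652): €237 to deductible, leaving €415; patient's 20% is €83. Patient pays €320; OOP now €1,082.
Claim 4 (€2,000): 20% coinsurance on €2,000 = €400. Patient pays €400; OOP now €1,482.

€400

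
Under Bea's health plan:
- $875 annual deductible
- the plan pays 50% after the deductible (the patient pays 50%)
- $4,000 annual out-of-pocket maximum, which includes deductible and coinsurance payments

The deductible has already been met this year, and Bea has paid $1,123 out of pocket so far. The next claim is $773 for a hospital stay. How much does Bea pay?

$386.50

With the deductible met, the entire $773 is subject to coinsurance.
Patient's 50% share of $773 is $386.50.
Cumulative spending $1,123 + $386.50 = $1,509.50 stays under the $4,000 maximum.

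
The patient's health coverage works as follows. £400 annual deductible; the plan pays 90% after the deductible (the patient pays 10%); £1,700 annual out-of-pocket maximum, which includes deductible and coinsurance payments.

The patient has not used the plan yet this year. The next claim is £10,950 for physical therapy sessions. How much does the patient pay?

£1,455

The full £400 deductible is still open; £400 of this bill applies to it.
That leaves £10,950 − £400 = £10,550 for coinsurance.
10% of £10,550 = £1,055 falls to the patient.
So the patient owes £400 + £1,055 = £1,455 before any cap.
Cumulative spending £0 + £1,455 = £1,455 stays under the £1,700 maximum.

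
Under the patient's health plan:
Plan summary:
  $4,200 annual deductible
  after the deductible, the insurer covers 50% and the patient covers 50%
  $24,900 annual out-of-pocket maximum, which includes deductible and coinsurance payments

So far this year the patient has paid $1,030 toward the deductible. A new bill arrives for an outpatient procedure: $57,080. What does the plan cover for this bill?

$1,030 of the $4,200 deductible is already met, leaving $3,170.
That leaves $57,080 − $3,170 = $53,910 for coinsurance.
50% of $53,910 = $26,955 falls to the patient.
So the patient owes $3,170 + $26,955 = $30,125 before any cap.
Adding $30,125 to the $1,030 already spent would give $31,155, which exceeds the $24,900 cap; the patient pays just $24,900 − $1,030 = $23,870.
The plan picks up $57,080 − $23,870 = $33,210.

$33,210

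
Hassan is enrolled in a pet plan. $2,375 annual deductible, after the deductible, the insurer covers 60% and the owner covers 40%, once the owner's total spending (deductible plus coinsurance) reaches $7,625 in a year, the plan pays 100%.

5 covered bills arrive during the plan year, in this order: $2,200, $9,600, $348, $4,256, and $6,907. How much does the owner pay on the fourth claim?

$1,340.80

Bill 1, $2,200: all of it applies to the deductible. Owner owes $2,200 (running OOP $2,200).
Bill 2, $9,600: $175 finishes the deductible; $9,425 goes to coinsurance; owner's 40% is $3,770. Cost to owner: $3,945. OOP to date $6,145.
Bill 3, $348: 40% coinsurance on $348 = $139.20. Owner pays $139.20; OOP now $6,284.20.
Bill 4, $4,256: 40% coinsurance on $4,256 = $1,702.40. That would push OOP to $7,986.60, over the $7,625 cap, so owner pays $7,625 − $6,284.20 = $1,340.80.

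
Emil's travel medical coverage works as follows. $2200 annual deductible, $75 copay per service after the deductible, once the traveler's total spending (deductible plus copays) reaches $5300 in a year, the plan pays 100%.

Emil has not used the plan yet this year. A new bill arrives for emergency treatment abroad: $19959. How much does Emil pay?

The full $2200 deductible is still open; $2200 of this bill applies to it.
That leaves $19959 − $2200 = $17759 for the copay.
Copay on this service: $75.
That puts the traveler's cost at $2200 + $75 = $2275 before any cap.
Cumulative spending $0 + $2275 = $2275 stays under the $5300 maximum.

$2275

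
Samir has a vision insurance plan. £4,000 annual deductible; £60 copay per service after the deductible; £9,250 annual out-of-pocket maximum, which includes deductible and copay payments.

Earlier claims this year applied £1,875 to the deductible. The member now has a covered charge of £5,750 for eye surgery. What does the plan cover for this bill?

£1,875 of the £4,000 deductible is already met, leaving £2,125.
After the £2,125 deductible portion, £5,750 − £2,125 = £3,625 is subject to the copay.
Copay on this service: £60.
Member responsibility before any cap: £2,125 + £60 = £2,185.
Year-to-date out-of-pocket becomes £1,875 + £2,185 = £4,060, still under the £9,250 maximum, so no cap applies.
Insurer pays the balance: £5,750 − £2,185 = £3,565.

£3,565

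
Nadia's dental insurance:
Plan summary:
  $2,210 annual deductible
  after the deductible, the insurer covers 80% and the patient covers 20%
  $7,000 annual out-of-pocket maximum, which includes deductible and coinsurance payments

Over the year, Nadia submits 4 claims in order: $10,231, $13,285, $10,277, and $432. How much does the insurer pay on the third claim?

Claim 1 — $10,231: deductible takes $2,210, $8,021 remains; patient's 20% is $1,604.20. Cost to patient: $3,814.20. OOP to date $3,814.20. Insurer: $10,231 − $3,814.20 = $6,416.80.
Claim 2 — $13,285: deductible already satisfied, so patient's share is 20% × $13,285 = $2,657. Patient owes $2,657 (running OOP $6,471.20). Plan pays $13,285 − $2,657 = $10,628.
Claim 3 — $10,277: deductible met; 20% of $10,277 = $2,055.40. OOP would hit $8,526.60 > $7,000, so the cap limits the patient to $7,000 − $6,471.20 = $528.80. Insurer: $10,277 − $528.80 = $9,748.20.

$9,748.20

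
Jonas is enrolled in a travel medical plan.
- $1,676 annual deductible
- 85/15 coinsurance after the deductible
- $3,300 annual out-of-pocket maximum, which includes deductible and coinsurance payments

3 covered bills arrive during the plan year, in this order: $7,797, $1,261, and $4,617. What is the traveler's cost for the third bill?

Claim 1 — $7,797: $1,676 to deductible, leaving $6,121; traveler's 15% is $918.15. Cost to traveler: $2,594.15. OOP to date $2,594.15.
Claim 2 — $1,261: deductible already satisfied, so traveler's share is 15% × $1,261 = $189.15. Traveler owes $189.15 (running OOP $2,783.30).
Claim 3 — $4,617: deductible met; 15% of $4,617 = $692.55. That would push OOP to $3,475.85, over the $3,300 cap, so traveler pays $3,300 − $2,783.30 = $516.70.

$516.70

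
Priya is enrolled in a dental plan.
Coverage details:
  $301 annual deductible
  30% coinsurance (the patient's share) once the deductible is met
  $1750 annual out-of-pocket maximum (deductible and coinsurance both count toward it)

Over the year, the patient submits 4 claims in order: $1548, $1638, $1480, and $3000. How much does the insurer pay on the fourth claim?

Bill 1, $1548: deductible takes $301, $1247 remains; patient's 30% is $374.10. Patient pays $675.10; OOP now $675.10. Plan pays $1548 − $675.10 = $872.90.
Bill 2, $1638: deductible met; 30% of $1638 = $491.40. Patient owes $491.40 (running OOP $1166.50). Plan pays $1638 − $491.40 = $1146.60.
Bill 3, $1480: deductible already satisfied, so patient's share is 30% × $1480 = $444. Cost to patient: $444. OOP to date $1610.50. Plan pays $1480 − $444 = $1036.
Bill 4, $3000: deductible met; 30% of $3000 = $900. Adding that to $1610.50 gives $2510.50, past the $1750 cap; patient pays only $1750 − $1610.50 = $139.50. Plan pays $3000 − $139.50 = $2860.50.

$2860.50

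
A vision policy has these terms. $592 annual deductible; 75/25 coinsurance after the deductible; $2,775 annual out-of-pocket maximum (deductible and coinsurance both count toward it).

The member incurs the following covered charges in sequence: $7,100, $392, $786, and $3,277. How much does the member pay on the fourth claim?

$261.50

Claim 1 — $7,100: $592 to deductible, leaving $6,508; member's 25% is $1,627. Cost to member: $2,219. OOP to date $2,219.
Claim 2 — $392: deductible already satisfied, so member's share is 25% × $392 = $98. Cost to member: $98. OOP to date $2,317.
Claim 3 — $786: deductible already satisfied, so member's share is 25% × $786 = $196.50. Member owes $196.50 (running OOP $2,513.50).
Claim 4 — $3,277: deductible met; 25% of $3,277 = $819.25. Adding that to $2,513.50 gives $3,332.75, past the $2,775 cap; member pays only $2,775 − $2,513.50 = $261.50.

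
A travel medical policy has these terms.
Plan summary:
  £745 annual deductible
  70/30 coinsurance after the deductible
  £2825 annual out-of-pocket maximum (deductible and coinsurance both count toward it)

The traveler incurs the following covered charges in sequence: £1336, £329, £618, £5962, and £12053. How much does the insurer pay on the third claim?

£432.60

#1 (£1336): deductible takes £745, £591 remains; traveler's 30% is £177.30. Traveler pays £922.30; OOP now £922.30. Plan pays £1336 − £922.30 = £413.70.
#2 (£329): deductible met; 30% of £329 = £98.70. Cost to traveler: £98.70. OOP to date £1021. Insurer: £329 − £98.70 = £230.30.
#3 (£618): deductible met; 30% of £618 = £185.40. Cost to traveler: £185.40. OOP to date £1206.40. Plan pays £618 − £185.40 = £432.60.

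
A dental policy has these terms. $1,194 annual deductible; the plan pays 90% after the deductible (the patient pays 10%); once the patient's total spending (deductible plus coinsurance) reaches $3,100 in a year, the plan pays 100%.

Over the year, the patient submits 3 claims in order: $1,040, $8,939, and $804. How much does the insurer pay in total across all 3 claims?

$8,630.10

Claim 1 ($1,040): all of it applies to the deductible. Patient owes $1,040 (running OOP $1,040). Plan pays $1,040 − $1,040 = $0.
Claim 2 ($8,939): deductible takes $154, $8,785 remains; 10% of $8,785 = $878.50. Patient owes $1,032.50 (running OOP $2,072.50). Insurer: $8,939 − $1,032.50 = $7,906.50.
Claim 3 ($804): deductible met; 10% of $804 = $80.40. Patient owes $80.40 (running OOP $2,152.90). Insurer: $804 − $80.40 = $723.60.
Insurer total: $0 + $7,906.50 + $723.60 = $8,630.10.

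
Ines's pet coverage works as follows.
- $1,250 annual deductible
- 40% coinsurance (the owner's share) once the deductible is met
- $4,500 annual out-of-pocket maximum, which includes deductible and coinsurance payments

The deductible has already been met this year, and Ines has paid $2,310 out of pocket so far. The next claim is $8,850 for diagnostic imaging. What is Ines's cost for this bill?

$2,190

The deductible is already satisfied, so the full bill goes to coinsurance.
Owner's 40% share of $8,850 is $3,540.
Year-to-date out-of-pocket would reach $2,310 + $3,540 = $5,850, above the $4,500 maximum, so the owner pays only $4,500 − $2,310 = $2,190.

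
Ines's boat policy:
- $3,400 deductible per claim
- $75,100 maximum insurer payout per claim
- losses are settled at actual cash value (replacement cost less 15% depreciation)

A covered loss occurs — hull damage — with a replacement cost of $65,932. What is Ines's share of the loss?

Actual cash value after 15% depreciation: $65,932 × 85% = $56,042.20.
Subtract the deductible: $56,042.20 − $3,400 = $52,642.20.
$52,642.20 ≤ $75,100, so the limit doesn't bind; insurer pays $52,642.20.
Out of pocket: $65,932 − $52,642.20 = $13,289.80.

$13,289.80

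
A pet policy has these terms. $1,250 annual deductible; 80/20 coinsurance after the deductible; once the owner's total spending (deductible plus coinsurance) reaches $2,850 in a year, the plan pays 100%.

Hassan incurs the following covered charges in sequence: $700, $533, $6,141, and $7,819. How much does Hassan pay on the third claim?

Bill 1, $700: entire amount goes to the deductible. Owner pays $700; OOP now $700.
Bill 2, $533: fully absorbed by the deductible. Owner owes $533 (running OOP $1,233).
Bill 3, $6,141: $17 finishes the deductible; $6,124 goes to coinsurance; 20% of $6,124 = $1,224.80. Owner owes $1,241.80 (running OOP $2,474.80).

$1,241.80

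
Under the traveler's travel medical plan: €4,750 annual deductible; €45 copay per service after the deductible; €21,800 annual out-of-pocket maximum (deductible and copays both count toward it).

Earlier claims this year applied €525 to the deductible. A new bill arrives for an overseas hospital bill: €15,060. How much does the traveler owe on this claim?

€4,270

€525 of the €4,750 deductible is already met, leaving €4,225.
That leaves €15,060 − €4,225 = €10,835 for the copay.
Copay on this service: €45.
That puts the traveler's cost at €4,225 + €45 = €4,270 before any cap.
Total out-of-pocket so far would be €525 + €4,270 = €4,795, below the €21,800 cap — no reduction.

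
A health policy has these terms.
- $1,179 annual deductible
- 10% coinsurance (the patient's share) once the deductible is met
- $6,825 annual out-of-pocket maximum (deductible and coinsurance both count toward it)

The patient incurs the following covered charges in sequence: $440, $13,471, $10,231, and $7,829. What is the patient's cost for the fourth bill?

$782.90

Claim 1 ($440): entire amount goes to the deductible. Cost to patient: $440. OOP to date $440.
Claim 2 ($13,471): $739 to deductible, leaving $12,732; 10% of $12,732 = $1,273.20. Patient pays $2,012.20; OOP now $2,452.20.
Claim 3 ($10,231): deductible already satisfied, so patient's share is 10% × $10,231 = $1,023.10. Cost to patient: $1,023.10. OOP to date $3,475.30.
Claim 4 ($7,829): deductible met; 10% of $7,829 = $782.90. Patient owes $782.90 (running OOP $4,258.20).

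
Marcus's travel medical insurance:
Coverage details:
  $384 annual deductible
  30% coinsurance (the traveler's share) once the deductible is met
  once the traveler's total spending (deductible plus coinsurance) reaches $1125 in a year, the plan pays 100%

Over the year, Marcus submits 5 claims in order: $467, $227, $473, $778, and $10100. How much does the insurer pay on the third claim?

$331.10

#1 ($467): deductible takes $384, $83 remains; traveler's 30% is $24.90. Traveler owes $408.90 (running OOP $408.90). Insurer: $467 − $408.90 = $58.10.
#2 ($227): 30% coinsurance on $227 = $68.10. Traveler owes $68.10 (running OOP $477). Insurer: $227 − $68.10 = $158.90.
#3 ($473): 30% coinsurance on $473 = $141.90. Cost to traveler: $141.90. OOP to date $618.90. Plan pays $473 − $141.90 = $331.10.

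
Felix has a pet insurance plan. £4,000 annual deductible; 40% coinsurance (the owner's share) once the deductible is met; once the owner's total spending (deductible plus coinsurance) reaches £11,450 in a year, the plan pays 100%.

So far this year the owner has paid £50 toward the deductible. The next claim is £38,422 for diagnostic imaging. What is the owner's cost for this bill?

£11,400

Remaining deductible: £4,000 − £50 = £3,950.
After the £3,950 deductible portion, £38,422 − £3,950 = £34,472 is subject to coinsurance.
Coinsurance: £34,472 × 40% = £13,788.80.
Owner responsibility before any cap: £3,950 + £13,788.80 = £17,738.80.
That would bring total out-of-pocket to £17,788.80, past the £11,450 cap. The owner is capped at £11,450 − £50 = £11,400 on this claim.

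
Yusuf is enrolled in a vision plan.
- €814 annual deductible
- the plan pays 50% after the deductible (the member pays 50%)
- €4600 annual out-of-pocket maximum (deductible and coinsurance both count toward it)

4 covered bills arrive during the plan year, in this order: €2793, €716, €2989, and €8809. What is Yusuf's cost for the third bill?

Claim 1 (€2793): deductible takes €814, €1979 remains; coinsurance €1979 × 50% = €989.50. Member pays €1803.50; OOP now €1803.50.
Claim 2 (€716): deductible already satisfied, so member's share is 50% × €716 = €358. Member owes €358 (running OOP €2161.50).
Claim 3 (€2989): deductible met; 50% of €2989 = €1494.50. Cost to member: €1494.50. OOP to date €3656.

€1494.50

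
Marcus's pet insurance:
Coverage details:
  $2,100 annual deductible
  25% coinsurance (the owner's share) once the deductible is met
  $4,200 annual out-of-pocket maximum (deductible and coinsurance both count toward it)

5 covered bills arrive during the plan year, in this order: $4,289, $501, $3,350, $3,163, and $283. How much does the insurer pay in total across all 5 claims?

$7,386

#1 ($4,289): deductible takes $2,100, $2,189 remains; 25% of $2,189 = $547.25. Cost to owner: $2,647.25. OOP to date $2,647.25. Insurer: $4,289 − $2,647.25 = $1,641.75.
#2 ($501): 25% coinsurance on $501 = $125.25. Owner pays $125.25; OOP now $2,772.50. Plan pays $501 − $125.25 = $375.75.
#3 ($3,350): deductible already satisfied, so owner's share is 25% × $3,350 = $837.50. Cost to owner: $837.50. OOP to date $3,610. Insurer: $3,350 − $837.50 = $2,512.50.
#4 ($3,163): deductible already satisfied, so owner's share is 25% × $3,163 = $790.75. OOP would hit $4,400.75 > $4,200, so the cap limits the owner to $4,200 − $3,610 = $590. Insurer: $3,163 − $590 = $2,573.
#5 ($283): deductible already satisfied, so owner's share is 25% × $283 = $70.75. Adding that to $4,200 gives $4,270.75, past the $4,200 cap; owner pays only $4,200 − $4,200 = $0. Plan pays $283 − $0 = $283.
Insurer total: $1,641.75 + $375.75 + $2,512.50 + $2,573 + $283 = $7,386.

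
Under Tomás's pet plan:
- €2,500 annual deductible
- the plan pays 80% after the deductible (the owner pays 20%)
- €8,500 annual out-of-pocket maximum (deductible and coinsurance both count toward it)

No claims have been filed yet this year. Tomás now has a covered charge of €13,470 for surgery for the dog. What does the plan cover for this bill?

€8,776

Deductible not yet touched, so the first €2,500 of the bill goes to the deductible.
That leaves €13,470 − €2,500 = €10,970 for coinsurance.
20% of €10,970 = €2,194 falls to the owner.
Owner responsibility before any cap: €2,500 + €2,194 = €4,694.
Total out-of-pocket so far would be €0 + €4,694 = €4,694, below the €8,500 cap — no reduction.
The insurer covers the remainder: €13,470 − €4,694 = €8,776.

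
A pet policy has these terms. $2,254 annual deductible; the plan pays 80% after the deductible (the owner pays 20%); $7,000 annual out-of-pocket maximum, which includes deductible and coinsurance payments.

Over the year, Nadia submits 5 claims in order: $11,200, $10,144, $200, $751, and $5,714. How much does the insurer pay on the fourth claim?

$600.80

Bill 1, $11,200: deductible takes $2,254, $8,946 remains; owner's 20% is $1,789.20. Cost to owner: $4,043.20. OOP to date $4,043.20. Plan pays $11,200 − $4,043.20 = $7,156.80.
Bill 2, $10,144: deductible already satisfied, so owner's share is 20% × $10,144 = $2,028.80. Cost to owner: $2,028.80. OOP to date $6,072. Plan pays $10,144 − $2,028.80 = $8,115.20.
Bill 3, $200: deductible met; 20% of $200 = $40. Owner owes $40 (running OOP $6,112). Plan pays $200 − $40 = $160.
Bill 4, $751: deductible met; 20% of $751 = $150.20. Cost to owner: $150.20. OOP to date $6,262.20. Plan pays $751 − $150.20 = $600.80.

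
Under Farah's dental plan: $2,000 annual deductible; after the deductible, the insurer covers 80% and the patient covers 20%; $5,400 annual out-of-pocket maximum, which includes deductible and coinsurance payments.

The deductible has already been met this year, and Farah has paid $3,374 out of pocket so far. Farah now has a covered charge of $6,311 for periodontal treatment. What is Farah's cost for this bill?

$1,262.20

With the deductible met, the entire $6,311 is subject to coinsurance.
20% of $6,311 = $1,262.20 falls to the patient.
Year-to-date out-of-pocket becomes $3,374 + $1,262.20 = $4,636.20, still under the $5,400 maximum, so no cap applies.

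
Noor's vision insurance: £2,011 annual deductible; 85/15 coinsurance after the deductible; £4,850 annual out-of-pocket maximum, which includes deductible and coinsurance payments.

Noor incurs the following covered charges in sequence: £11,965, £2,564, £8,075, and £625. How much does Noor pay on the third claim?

£961.30

#1 (£11,965): £2,011 finishes the deductible; £9,954 goes to coinsurance; coinsurance £9,954 × 15% = £1,493.10. Member pays £3,504.10; OOP now £3,504.10.
#2 (£2,564): deductible met; 15% of £2,564 = £384.60. Member owes £384.60 (running OOP £3,888.70).
#3 (£8,075): 15% coinsurance on £8,075 = £1,211.25. That would push OOP to £5,099.95, over the £4,850 cap, so member pays £4,850 − £3,888.70 = £961.30.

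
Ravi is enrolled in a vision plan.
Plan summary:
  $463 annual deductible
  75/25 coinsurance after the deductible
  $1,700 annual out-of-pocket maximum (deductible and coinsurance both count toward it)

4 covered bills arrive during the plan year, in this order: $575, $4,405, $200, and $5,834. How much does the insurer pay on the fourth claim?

$5,776.25

Claim 1 ($575): deductible takes $463, $112 remains; coinsurance $112 × 25% = $28. Cost to member: $491. OOP to date $491. Plan pays $575 − $491 = $84.
Claim 2 ($4,405): deductible met; 25% of $4,405 = $1,101.25. Member owes $1,101.25 (running OOP $1,592.25). Insurer: $4,405 − $1,101.25 = $3,303.75.
Claim 3 ($200): deductible already satisfied, so member's share is 25% × $200 = $50. Cost to member: $50. OOP to date $1,642.25. Insurer: $200 − $50 = $150.
Claim 4 ($5,834): deductible met; 25% of $5,834 = $1,458.50. Adding that to $1,642.25 gives $3,100.75, past the $1,700 cap; member pays only $1,700 − $1,642.25 = $57.75. Plan pays $5,834 − $57.75 = $5,776.25.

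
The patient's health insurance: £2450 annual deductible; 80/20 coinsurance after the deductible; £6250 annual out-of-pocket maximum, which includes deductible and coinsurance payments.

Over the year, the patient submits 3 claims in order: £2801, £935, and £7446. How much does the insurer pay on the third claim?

Bill 1, £2801: deductible takes £2450, £351 remains; 20% of £351 = £70.20. Cost to patient: £2520.20. OOP to date £2520.20. Insurer: £2801 − £2520.20 = £280.80.
Bill 2, £935: deductible already satisfied, so patient's share is 20% × £935 = £187. Patient pays £187; OOP now £2707.20. Plan pays £935 − £187 = £748.
Bill 3, £7446: deductible met; 20% of £7446 = £1489.20. Patient pays £1489.20; OOP now £4196.40. Insurer: £7446 − £1489.20 = £5956.80.

£5956.80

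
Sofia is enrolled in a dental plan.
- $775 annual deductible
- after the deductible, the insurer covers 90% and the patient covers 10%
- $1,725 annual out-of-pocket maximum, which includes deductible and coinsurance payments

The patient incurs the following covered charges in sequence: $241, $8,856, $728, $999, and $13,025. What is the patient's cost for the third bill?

Claim 1 ($241): entire amount goes to the deductible. Patient owes $241 (running OOP $241).
Claim 2 ($8,856): deductible takes $534, $8,322 remains; 10% of $8,322 = $832.20. Patient pays $1,366.20; OOP now $1,607.20.
Claim 3 ($728): deductible already satisfied, so patient's share is 10% × $728 = $72.80. Patient owes $72.80 (running OOP $1,680).

$72.80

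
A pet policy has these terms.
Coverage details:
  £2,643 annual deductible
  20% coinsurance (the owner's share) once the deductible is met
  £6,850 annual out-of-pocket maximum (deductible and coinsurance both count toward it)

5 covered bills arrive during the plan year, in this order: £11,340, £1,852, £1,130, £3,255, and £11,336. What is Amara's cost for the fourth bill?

Claim 1 (£11,340): £2,643 to deductible, leaving £8,697; 20% of £8,697 = £1,739.40. Owner owes £4,382.40 (running OOP £4,382.40).
Claim 2 (£1,852): deductible met; 20% of £1,852 = £370.40. Cost to owner: £370.40. OOP to date £4,752.80.
Claim 3 (£1,130): deductible met; 20% of £1,130 = £226. Owner owes £226 (running OOP £4,978.80).
Claim 4 (£3,255): deductible met; 20% of £3,255 = £651. Owner pays £651; OOP now £5,629.80.

£651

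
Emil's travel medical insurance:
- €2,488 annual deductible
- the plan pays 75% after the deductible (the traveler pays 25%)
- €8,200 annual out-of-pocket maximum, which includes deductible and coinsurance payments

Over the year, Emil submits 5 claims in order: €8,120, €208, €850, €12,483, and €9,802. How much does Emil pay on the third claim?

€212.50

#1 (€8,120): €2,488 finishes the deductible; €5,632 goes to coinsurance; traveler's 25% is €1,408. Cost to traveler: €3,896. OOP to date €3,896.
#2 (€208): deductible already satisfied, so traveler's share is 25% × €208 = €52. Cost to traveler: €52. OOP to date €3,948.
#3 (€850): deductible already satisfied, so traveler's share is 25% × €850 = €212.50. Traveler owes €212.50 (running OOP €4,160.50).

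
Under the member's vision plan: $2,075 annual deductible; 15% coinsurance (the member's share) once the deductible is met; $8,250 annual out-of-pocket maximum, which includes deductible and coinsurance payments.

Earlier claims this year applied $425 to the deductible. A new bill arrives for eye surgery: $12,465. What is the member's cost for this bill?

$3,272.25

Remaining deductible: $2,075 − $425 = $1,650.
The remaining $10,815 (= $12,465 − $1,650) moves to coinsurance.
Coinsurance: $10,815 × 15% = $1,622.25.
Member responsibility before any cap: $1,650 + $1,622.25 = $3,272.25.
Total out-of-pocket so far would be $425 + $3,272.25 = $3,697.25, below the $8,250 cap — no reduction.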